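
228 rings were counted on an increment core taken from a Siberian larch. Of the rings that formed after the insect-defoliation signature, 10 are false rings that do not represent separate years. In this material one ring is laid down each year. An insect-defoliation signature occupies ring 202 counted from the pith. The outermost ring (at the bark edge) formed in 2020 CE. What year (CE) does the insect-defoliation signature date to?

The insect-defoliation signature sits at ring 202 from the pith, so 228 − 202 = 26 rings formed after it.
26 − 10 false = 16 true rings after the insect-defoliation signature.
The ring at the bark edge is 2020 CE, so the insect-defoliation signature dates to 2020 − 16 = 2004 CE.

2004 CE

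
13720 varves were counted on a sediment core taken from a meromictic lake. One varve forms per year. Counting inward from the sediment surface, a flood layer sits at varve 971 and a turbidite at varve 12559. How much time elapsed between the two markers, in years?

11588 years

The two markers are separated by 12559 − 971 = 11588 varves.
That is 11588 years at one varve per year.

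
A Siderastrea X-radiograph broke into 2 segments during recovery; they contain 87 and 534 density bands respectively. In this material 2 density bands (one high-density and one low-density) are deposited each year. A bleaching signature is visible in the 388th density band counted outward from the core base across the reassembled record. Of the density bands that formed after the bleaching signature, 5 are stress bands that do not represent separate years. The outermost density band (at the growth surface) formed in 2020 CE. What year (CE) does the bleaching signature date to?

1906 CE

Total density bands = 87 + 534 = 621.
The bleaching signature sits at density band 388 from the core base, so 621 − 388 = 233 density bands formed after it.
Excluding 5 false density bands: 233 − 5 = 228.
228 density bands at 2 per year is 228 / 2 = 114 years.
2020 − 114 = 1906 CE.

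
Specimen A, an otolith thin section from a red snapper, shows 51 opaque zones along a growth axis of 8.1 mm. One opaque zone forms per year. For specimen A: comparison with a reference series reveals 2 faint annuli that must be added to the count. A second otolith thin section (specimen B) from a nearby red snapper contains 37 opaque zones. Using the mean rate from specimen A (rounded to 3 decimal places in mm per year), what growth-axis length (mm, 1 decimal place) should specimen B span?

Specimen A: after corrections the count is 51 + 2 = 53 opaque zones.
A: 8.1 mm over 53 years gives 8.1 / 53 ≈ 0.153 mm/yr.
For B, 0.153 mm/year × 37 years = 5.7 mm.

5.7 mm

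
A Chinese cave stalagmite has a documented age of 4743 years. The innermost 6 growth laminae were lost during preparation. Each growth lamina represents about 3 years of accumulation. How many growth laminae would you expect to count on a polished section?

One growth lamina every 3 years means 4743 / 3 = 1581 growth laminae.
1581 − 6 missed = 1575 growth laminae expected in the prepared section.

1575 growth laminae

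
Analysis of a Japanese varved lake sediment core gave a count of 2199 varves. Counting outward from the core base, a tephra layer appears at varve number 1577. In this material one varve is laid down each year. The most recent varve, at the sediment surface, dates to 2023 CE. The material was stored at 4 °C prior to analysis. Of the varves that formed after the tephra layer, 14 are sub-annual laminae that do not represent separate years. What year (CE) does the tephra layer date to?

1415 CE

Between varve 1577 and the sediment surface there are 2199 − 1577 = 622 varves.
Removing the 14 false varves leaves 622 − 14 = 608 true varves beyond the tephra layer.
The varve at the sediment surface is 2023 CE, so the tephra layer dates to 2023 − 608 = 1415 CE.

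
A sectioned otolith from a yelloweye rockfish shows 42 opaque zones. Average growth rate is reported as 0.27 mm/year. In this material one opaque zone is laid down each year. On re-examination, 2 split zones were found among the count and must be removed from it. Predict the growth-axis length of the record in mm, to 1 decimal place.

10.8 mm

After corrections the count is 42 − 2 = 40 opaque zones.
Length ≈ 0.27 × 40 = 10.8 mm.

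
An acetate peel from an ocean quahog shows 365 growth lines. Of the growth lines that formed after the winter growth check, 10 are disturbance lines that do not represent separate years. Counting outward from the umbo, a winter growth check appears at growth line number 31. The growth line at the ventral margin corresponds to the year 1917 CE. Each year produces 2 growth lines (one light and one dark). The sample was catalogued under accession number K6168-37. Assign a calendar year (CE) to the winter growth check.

365 − 31 = 334 growth lines lie beyond the winter growth check toward the ventral margin.
Excluding 10 false growth lines: 334 − 10 = 324.
Dividing by 2 growth lines per year: 324 / 2 = 162 years.
The growth line at the ventral margin is 1917 CE, so the winter growth check dates to 1917 − 162 = 1755 CE.

1755 CE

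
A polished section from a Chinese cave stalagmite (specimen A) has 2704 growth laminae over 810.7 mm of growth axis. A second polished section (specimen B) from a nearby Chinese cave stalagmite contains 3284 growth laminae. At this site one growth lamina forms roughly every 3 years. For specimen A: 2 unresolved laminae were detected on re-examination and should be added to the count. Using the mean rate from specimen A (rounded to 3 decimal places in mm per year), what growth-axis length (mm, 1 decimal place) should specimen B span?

Specimen A: correcting the raw count gives 2704 + 2 = 2706 true growth laminae.
Specimen A: at 3 years per growth lamina, 2706 × 3 = 8118 years.
A: Mean rate = 810.7 mm / 8118 years ≈ 0.100 mm per year.
Specimen B: at 3 years per growth lamina, 3284 × 3 = 9852 years. B's length ≈ 0.100 × 9852 = 985.2 mm.

985.2 mm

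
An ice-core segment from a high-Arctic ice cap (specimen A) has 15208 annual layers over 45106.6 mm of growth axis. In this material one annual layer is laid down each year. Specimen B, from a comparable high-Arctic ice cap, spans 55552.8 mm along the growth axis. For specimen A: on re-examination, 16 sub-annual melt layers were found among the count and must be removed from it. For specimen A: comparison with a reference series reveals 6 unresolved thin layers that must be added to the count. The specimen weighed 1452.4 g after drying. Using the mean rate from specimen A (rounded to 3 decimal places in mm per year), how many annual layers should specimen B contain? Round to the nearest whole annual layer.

Specimen A: adjusted count: 15208 − 16 + 6 = 15198 annual layers.
A: Extension rate ≈ 45106.6 / 15198 = 2.968 mm per year.
For B, 55552.8 / 2.968 = 18717.25 years ≈ 18717 annual layers.

18717 annual layers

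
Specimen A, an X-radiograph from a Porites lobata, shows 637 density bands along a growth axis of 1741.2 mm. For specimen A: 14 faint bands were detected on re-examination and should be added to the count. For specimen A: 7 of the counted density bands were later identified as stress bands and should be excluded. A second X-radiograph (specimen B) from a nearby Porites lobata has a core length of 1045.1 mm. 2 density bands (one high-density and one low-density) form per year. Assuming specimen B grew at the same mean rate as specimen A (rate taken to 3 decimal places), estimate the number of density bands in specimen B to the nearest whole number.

387 density bands

Specimen A: adjusted count: 637 − 7 + 14 = 644 density bands.
Specimen A: 644 density bands at 2 per year is 644 / 2 = 322 years.
A: Extension rate ≈ 1741.2 / 322 = 5.407 mm/yr.
Specimen B: 1045.1 mm / 5.407 mm per year = 193.29 years; at 2 density bands per year that is 193.29 × 2 ≈ 387 density bands.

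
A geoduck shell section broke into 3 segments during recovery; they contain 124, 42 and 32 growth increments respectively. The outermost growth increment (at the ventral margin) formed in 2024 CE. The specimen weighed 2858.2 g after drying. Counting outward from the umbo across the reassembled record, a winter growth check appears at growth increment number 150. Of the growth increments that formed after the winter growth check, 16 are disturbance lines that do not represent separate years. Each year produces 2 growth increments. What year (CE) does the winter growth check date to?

2008 CE

Total growth increments = 124 + 42 + 32 = 198.
The winter growth check sits at growth increment 150 from the umbo, so 198 − 150 = 48 growth increments formed after it.
Removing the 16 false growth increments leaves 48 − 16 = 32 true growth increments beyond the winter growth check.
With 2 growth increments per year, 32 / 2 = 16 years.
Counting back 16 years from 2024 CE places the winter growth check in 2024 − 16 = 2008 CE.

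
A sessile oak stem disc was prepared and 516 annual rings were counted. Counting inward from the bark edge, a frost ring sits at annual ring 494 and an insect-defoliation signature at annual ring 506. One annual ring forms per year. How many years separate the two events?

12 years

506 − 494 = 12 annual rings lie between the two events.
One annual ring per year makes the interval 12 years.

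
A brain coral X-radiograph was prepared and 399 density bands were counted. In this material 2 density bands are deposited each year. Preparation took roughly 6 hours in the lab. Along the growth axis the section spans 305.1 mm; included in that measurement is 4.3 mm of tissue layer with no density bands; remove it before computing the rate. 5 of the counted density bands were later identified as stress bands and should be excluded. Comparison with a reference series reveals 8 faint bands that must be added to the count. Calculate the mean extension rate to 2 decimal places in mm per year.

Adjusted count: 399 − 5 + 8 = 402 density bands.
With 2 density bands per year, 402 / 2 = 201 years.
Removing the 4.3 mm offcut leaves 305.1 − 4.3 = 300.8 mm.
Mean rate = 300.8 mm / 201 years ≈ 1.50 mm per year.

1.50 mm per year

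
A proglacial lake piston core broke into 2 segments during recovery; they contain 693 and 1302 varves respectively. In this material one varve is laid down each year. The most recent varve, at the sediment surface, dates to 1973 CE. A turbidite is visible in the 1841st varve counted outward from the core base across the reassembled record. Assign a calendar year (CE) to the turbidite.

Total varves = 693 + 1302 = 1995.
The turbidite sits at varve 1841 from the core base, so 1995 − 1841 = 154 varves formed after it.
The varve at the sediment surface is 1973 CE, so the turbidite dates to 1973 − 154 = 1819 CE.

1819 CE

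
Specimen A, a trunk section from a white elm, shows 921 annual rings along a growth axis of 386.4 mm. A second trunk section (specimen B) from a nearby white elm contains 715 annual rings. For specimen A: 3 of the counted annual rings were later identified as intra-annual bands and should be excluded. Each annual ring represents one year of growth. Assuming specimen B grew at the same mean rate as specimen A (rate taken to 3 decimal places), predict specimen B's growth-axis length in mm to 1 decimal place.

Specimen A: adjusted count: 921 − 3 = 918 annual rings.
A: Extension rate ≈ 386.4 / 918 = 0.421 mm/yr.
Length of B = 0.421 × 715 = 301.0 mm.

301.0 mm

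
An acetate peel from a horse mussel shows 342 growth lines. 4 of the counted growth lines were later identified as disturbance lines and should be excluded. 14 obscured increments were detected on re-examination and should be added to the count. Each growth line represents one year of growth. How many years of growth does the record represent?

352 years

Correcting the raw count gives 342 − 4 + 14 = 352 true growth lines.
At one growth line per year, that is 352 years.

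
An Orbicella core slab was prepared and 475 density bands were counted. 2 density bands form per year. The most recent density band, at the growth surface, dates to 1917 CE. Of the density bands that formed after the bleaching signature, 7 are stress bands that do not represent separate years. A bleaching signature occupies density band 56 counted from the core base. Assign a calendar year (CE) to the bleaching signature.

1711 CE

The bleaching signature sits at density band 56 from the core base, so 475 − 56 = 419 density bands formed after it.
Removing the 7 false density bands leaves 419 − 7 = 412 true density bands beyond the bleaching signature.
Dividing by 2 density bands per year: 412 / 2 = 206 years.
Counting back 206 years from 1917 CE places the bleaching signature in 1917 − 206 = 1711 CE.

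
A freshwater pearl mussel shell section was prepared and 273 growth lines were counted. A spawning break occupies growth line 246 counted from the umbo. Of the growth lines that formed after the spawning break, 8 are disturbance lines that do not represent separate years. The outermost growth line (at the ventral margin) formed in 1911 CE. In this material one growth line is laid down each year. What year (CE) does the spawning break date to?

1892 CE

The spawning break sits at growth line 246 from the umbo, so 273 − 246 = 27 growth lines formed after it.
Removing the 8 false growth lines leaves 27 − 8 = 19 true growth lines beyond the spawning break.
1911 − 19 = 1892 CE.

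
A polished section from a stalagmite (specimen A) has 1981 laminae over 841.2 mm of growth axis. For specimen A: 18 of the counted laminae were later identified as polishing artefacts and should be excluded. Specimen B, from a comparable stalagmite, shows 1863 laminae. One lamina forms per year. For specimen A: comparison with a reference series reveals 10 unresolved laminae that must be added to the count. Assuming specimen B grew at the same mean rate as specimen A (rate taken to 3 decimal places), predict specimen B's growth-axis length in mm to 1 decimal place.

793.6 mm

Specimen A: correcting the raw count gives 1981 − 18 + 10 = 1973 true laminae.
A: 841.2 mm over 1973 years gives 841.2 / 1973 ≈ 0.426 mm/yr.
B's length ≈ 0.426 × 1863 = 793.6 mm.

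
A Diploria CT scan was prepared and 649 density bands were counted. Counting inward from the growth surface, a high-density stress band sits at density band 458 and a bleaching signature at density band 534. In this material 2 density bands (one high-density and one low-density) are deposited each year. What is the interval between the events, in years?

38 years

Separation: 534 − 458 = 76 density bands.
With 2 density bands per year, 76 / 2 = 38 years.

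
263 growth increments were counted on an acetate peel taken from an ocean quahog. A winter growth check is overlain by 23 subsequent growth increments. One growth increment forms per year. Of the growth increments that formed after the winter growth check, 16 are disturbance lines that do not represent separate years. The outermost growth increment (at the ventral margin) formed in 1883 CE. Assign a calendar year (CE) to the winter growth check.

1876 CE

23 growth increments formed after the winter growth check.
Removing the 16 false growth increments leaves 23 − 16 = 7 true growth increments beyond the winter growth check.
The growth increment at the ventral margin is 1883 CE, so the winter growth check dates to 1883 − 7 = 1876 CE.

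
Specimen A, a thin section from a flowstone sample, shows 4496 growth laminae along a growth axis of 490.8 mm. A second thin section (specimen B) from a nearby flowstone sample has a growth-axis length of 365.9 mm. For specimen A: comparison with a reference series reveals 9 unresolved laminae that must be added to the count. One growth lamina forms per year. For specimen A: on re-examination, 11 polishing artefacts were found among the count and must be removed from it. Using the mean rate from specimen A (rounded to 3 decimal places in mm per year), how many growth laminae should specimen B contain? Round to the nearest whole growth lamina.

3357 growth laminae

Specimen A: adjusted count: 4496 − 11 + 9 = 4494 growth laminae.
A: Extension rate ≈ 490.8 / 4494 = 0.109 mm/year.
B spans 365.9 / 0.109 = 3356.88 years ≈ 3357 growth laminae.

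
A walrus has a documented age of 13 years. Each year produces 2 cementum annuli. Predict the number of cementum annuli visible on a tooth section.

26 cementum annuli

13 years at 2 cementum annuli per year gives 13 × 2 = 26 cementum annuli.
So 26 cementum annuli should be present.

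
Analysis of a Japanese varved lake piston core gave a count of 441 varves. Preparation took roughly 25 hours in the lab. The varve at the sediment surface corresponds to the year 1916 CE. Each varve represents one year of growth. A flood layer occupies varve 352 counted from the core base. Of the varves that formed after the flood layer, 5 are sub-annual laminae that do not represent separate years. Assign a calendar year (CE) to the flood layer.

The flood layer sits at varve 352 from the core base, so 441 − 352 = 89 varves formed after it.
89 − 5 false = 84 true varves after the flood layer.
1916 − 84 = 1832 CE.

1832 CE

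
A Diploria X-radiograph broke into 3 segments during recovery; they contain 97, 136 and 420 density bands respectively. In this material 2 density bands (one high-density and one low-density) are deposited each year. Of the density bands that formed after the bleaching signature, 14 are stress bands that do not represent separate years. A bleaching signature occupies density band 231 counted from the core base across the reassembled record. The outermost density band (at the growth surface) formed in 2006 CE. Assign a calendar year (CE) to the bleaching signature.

1802 CE

Total density bands = 97 + 136 + 420 = 653.
653 − 231 = 422 density bands lie beyond the bleaching signature toward the growth surface.
Removing the 14 false density bands leaves 422 − 14 = 408 true density bands beyond the bleaching signature.
Dividing by 2 density bands per year: 408 / 2 = 204 years.
The density band at the growth surface is 2006 CE, so the bleaching signature dates to 2006 − 204 = 1802 CE.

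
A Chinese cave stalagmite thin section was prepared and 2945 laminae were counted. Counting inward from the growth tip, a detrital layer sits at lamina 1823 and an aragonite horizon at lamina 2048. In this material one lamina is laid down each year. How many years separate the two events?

2048 − 1823 = 225 laminae lie between the two events.
At one lamina per year, 225 years elapsed between them.

225 years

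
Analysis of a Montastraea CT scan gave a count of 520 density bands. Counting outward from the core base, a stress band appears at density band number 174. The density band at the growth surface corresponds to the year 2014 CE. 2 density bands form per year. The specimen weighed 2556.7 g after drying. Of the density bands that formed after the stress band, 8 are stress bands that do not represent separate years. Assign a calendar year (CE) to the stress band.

520 − 174 = 346 density bands lie beyond the stress band toward the growth surface.
Removing the 8 false density bands leaves 346 − 8 = 338 true density bands beyond the stress band.
338 density bands at 2 per year is 338 / 2 = 169 years.
The density band at the growth surface is 2014 CE, so the stress band dates to 2014 − 169 = 1845 CE.

1845 CE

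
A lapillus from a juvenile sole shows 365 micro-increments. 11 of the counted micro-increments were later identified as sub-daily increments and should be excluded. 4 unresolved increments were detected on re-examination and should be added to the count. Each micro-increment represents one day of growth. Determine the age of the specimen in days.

358 days

True micro-increment count = 365 − 11 + 4 = 358.
One micro-increment per day makes the duration 358 days.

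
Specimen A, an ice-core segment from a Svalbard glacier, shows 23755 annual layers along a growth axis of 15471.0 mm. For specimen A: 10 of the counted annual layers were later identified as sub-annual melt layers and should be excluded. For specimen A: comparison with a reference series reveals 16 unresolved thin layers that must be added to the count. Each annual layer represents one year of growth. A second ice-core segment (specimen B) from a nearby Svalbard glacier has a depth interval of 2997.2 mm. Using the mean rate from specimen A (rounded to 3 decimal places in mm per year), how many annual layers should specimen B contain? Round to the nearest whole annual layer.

Specimen A: true annual layer count = 23755 − 10 + 16 = 23761.
A: Extension rate ≈ 15471.0 / 23761 = 0.651 mm/year.
For B, 2997.2 / 0.651 = 4603.99 years ≈ 4604 annual layers.

4604 annual layers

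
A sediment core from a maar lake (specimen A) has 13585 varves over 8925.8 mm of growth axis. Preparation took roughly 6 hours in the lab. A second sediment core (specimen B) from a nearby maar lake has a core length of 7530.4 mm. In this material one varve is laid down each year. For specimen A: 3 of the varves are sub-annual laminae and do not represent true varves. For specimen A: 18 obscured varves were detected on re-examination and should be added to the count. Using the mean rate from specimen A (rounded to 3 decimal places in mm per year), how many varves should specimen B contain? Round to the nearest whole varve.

Specimen A: true varve count = 13585 − 3 + 18 = 13600.
A: 8925.8 mm over 13600 years gives 8925.8 / 13600 ≈ 0.656 mm per year.
Specimen B: 7530.4 mm / 0.656 mm per year = 11479.27 years ≈ 11479 varves.

11479 varves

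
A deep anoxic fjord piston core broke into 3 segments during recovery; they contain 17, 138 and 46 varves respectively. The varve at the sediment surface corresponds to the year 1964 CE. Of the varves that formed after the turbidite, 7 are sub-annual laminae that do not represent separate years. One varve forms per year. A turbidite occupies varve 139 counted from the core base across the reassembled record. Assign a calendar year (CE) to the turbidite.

Total varves = 17 + 138 + 46 = 201.
201 − 139 = 62 varves lie beyond the turbidite toward the sediment surface.
Excluding 7 false varves: 62 − 7 = 55.
1964 − 55 = 1909 CE.

1909 CE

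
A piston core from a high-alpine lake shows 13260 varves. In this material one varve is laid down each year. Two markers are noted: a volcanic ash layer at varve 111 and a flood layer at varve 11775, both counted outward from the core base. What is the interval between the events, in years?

Separation: 11775 − 111 = 11664 varves.
That is 11664 years at one varve per year.

11664 years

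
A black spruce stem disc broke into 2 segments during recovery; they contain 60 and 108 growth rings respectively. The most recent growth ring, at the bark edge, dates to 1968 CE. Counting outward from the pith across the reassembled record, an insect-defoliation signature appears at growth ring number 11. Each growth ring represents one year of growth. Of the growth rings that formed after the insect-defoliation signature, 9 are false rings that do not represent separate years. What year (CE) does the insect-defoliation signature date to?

Total growth rings = 60 + 108 = 168.
The insect-defoliation signature sits at growth ring 11 from the pith, so 168 − 11 = 157 growth rings formed after it.
Excluding 9 false growth rings: 157 − 9 = 148.
1968 − 148 = 1820 CE.

1820 CE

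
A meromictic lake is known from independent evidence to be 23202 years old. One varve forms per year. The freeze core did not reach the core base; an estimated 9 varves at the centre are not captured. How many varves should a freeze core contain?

23193 varves

At one varve per year, 23202 years correspond to 23202 varves.
Less the 9 uncaptured varves: 23202 − 9 = 23193.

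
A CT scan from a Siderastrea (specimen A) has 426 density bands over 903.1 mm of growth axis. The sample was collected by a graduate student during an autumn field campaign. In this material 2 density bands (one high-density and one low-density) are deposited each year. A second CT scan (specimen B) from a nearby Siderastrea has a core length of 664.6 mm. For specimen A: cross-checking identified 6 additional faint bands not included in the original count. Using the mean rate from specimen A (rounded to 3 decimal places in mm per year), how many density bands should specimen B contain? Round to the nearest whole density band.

318 density bands

Specimen A: adjusted count: 426 + 6 = 432 density bands.
Specimen A: 432 density bands at 2 per year is 432 / 2 = 216 years.
A: Mean rate = 903.1 mm / 216 years ≈ 4.181 mm/year.
For B, 664.6 / 4.181 = 158.96 years; at 2 density bands per year that is 158.96 × 2 ≈ 318 density bands.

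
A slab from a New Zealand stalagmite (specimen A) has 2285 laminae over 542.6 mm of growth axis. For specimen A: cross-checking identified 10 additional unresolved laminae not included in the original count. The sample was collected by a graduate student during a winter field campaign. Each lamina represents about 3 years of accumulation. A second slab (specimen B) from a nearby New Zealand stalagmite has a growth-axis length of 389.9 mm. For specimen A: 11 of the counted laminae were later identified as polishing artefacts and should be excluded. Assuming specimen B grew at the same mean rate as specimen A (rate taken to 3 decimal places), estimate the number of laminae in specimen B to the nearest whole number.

Specimen A: after corrections the count is 2285 − 11 + 10 = 2284 laminae.
Specimen A: at 3 years per lamina, 2284 × 3 = 6852 years.
A: Mean rate = 542.6 mm / 6852 years ≈ 0.079 mm per year.
Specimen B: 389.9 mm / 0.079 mm per year = 4935.44 years; at 3 years per lamina that is 4935.44 / 3 ≈ 1645 laminae.

1645 laminae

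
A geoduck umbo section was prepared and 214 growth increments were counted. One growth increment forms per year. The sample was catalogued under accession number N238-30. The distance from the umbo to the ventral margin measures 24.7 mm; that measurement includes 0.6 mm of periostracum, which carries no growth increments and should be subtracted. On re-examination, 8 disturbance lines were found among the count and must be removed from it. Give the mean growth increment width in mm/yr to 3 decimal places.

Correcting the raw count gives 214 − 8 = 206 true growth increments.
Removing the 0.6 mm offcut leaves 24.7 − 0.6 = 24.1 mm.
Mean rate = 24.1 mm / 206 years ≈ 0.117 mm/yr.

0.117 mm/yr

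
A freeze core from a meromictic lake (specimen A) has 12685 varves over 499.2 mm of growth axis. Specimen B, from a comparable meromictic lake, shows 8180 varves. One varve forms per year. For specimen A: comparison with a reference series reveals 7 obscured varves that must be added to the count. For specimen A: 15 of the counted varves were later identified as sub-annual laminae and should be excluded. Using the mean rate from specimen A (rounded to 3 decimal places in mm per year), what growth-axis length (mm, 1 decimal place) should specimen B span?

319.0 mm

Specimen A: adjusted count: 12685 − 15 + 7 = 12677 varves.
A: Mean rate = 499.2 mm / 12677 years ≈ 0.039 mm per year.
Length of B = 0.039 × 8180 = 319.0 mm.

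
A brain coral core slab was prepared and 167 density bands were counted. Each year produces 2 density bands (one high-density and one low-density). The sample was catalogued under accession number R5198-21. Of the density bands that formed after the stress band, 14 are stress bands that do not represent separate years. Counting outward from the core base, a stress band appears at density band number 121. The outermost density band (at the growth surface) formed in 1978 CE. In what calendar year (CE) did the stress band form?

1962 CE

Between density band 121 and the growth surface there are 167 − 121 = 46 density bands.
Removing the 14 false density bands leaves 46 − 14 = 32 true density bands beyond the stress band.
Dividing by 2 density bands per year: 32 / 2 = 16 years.
1978 − 16 = 1962 CE.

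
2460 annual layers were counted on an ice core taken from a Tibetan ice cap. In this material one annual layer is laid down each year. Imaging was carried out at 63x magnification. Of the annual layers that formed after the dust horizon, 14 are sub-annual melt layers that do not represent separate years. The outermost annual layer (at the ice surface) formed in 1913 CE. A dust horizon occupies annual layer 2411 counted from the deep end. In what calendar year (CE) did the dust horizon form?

The dust horizon sits at annual layer 2411 from the deep end, so 2460 − 2411 = 49 annual layers formed after it.
49 − 14 false = 35 true annual layers after the dust horizon.
1913 − 35 = 1878 CE.

1878 CE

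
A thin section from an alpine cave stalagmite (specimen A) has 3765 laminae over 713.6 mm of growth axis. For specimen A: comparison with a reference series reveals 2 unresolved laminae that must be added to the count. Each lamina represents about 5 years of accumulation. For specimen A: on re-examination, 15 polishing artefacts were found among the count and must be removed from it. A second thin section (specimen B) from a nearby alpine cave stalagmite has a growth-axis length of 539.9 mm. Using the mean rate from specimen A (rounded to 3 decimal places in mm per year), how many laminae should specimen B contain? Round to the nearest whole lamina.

Specimen A: true lamina count = 3765 − 15 + 2 = 3752.
Specimen A: multiplying by 5 years per lamina: 3752 × 5 = 18760 years.
A: Mean rate = 713.6 mm / 18760 years ≈ 0.038 mm/year.
B spans 539.9 / 0.038 = 14207.89 years; at 5 years per lamina that is 14207.89 / 5 ≈ 2842 laminae.

2842 laminae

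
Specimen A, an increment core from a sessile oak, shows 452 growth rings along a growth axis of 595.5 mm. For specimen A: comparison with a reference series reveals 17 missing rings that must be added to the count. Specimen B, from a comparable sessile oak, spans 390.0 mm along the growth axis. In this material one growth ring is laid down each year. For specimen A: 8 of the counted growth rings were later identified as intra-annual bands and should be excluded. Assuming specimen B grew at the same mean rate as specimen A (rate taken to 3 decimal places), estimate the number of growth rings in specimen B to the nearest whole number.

302 growth rings

Specimen A: adjusted count: 452 − 8 + 17 = 461 growth rings.
A: Mean rate = 595.5 mm / 461 years ≈ 1.292 mm per year.
Specimen B: 390.0 mm / 1.292 mm per year = 301.86 years ≈ 302 growth rings.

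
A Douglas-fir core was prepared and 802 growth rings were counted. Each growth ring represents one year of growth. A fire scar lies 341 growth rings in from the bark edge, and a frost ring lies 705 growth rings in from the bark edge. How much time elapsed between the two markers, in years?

364 years

Separation: 705 − 341 = 364 growth rings.
That is 364 years at one growth ring per year.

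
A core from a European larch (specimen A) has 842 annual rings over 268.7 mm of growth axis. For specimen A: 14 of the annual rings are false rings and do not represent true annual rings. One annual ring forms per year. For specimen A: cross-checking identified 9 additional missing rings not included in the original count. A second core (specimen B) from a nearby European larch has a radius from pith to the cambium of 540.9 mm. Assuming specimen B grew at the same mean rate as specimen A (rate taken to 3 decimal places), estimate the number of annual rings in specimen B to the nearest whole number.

Specimen A: correcting the raw count gives 842 − 14 + 9 = 837 true annual rings.
A: 268.7 mm over 837 years gives 268.7 / 837 ≈ 0.321 mm/yr.
Specimen B: 540.9 mm / 0.321 mm per year = 1685.05 years ≈ 1685 annual rings.

1685 annual rings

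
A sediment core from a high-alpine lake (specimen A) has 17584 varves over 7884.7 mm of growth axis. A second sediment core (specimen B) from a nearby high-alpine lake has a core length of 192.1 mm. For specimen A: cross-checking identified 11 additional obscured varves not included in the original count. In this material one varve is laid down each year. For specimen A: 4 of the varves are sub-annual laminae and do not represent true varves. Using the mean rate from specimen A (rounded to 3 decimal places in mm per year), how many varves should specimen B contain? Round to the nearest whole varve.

429 varves

Specimen A: true varve count = 17584 − 4 + 11 = 17591.
A: 7884.7 mm over 17591 years gives 7884.7 / 17591 ≈ 0.448 mm/year.
B spans 192.1 / 0.448 = 428.79 years ≈ 429 varves.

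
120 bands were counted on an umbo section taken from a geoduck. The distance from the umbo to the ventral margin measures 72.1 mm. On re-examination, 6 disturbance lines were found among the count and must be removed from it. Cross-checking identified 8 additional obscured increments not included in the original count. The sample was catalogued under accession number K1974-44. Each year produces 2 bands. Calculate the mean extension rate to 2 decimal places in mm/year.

Correcting the raw count gives 120 − 6 + 8 = 122 true bands.
122 bands at 2 per year is 122 / 2 = 61 years.
Mean rate = 72.1 mm / 61 years ≈ 1.18 mm/year.

1.18 mm/year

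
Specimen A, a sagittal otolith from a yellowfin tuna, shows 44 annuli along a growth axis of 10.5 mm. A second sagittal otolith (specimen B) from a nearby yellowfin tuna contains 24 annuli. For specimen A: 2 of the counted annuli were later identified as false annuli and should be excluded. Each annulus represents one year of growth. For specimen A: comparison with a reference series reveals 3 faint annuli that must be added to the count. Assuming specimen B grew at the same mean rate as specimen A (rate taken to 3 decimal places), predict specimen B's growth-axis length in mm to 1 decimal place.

5.6 mm

Specimen A: correcting the raw count gives 44 − 2 + 3 = 45 true annuli.
A: Mean rate = 10.5 mm / 45 years ≈ 0.233 mm/year.
B's length ≈ 0.233 × 24 = 5.6 mm.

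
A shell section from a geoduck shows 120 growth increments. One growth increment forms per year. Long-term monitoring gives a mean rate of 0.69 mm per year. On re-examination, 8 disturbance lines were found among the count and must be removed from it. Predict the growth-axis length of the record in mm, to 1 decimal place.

Correcting the raw count gives 120 − 8 = 112 true growth increments.
112 years at 0.69 mm/year gives 0.69 × 112 = 77.3 mm.

77.3 mm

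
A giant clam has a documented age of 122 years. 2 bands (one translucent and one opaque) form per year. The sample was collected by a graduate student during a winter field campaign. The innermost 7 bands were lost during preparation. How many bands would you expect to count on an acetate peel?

With 2 bands per year, 122 years would produce 122 × 2 = 244 bands.
244 − 7 missed = 237 bands expected in the prepared section.

237 bands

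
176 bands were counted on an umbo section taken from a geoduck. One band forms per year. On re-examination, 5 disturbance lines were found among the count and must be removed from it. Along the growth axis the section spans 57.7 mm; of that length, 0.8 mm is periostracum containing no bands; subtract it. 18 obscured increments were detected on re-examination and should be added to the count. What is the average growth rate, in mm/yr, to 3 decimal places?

Correcting the raw count gives 176 − 5 + 18 = 189 true bands.
The growth record spans 57.7 − 0.8 = 56.9 mm.
56.9 mm over 189 years gives 56.9 / 189 ≈ 0.301 mm/yr.

0.301 mm/yr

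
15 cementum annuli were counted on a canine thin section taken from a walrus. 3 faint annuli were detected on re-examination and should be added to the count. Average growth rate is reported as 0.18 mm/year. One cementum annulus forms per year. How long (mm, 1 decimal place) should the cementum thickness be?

3.2 mm

Correcting the raw count gives 15 + 3 = 18 true cementum annuli.
18 years at 0.18 mm/year gives 0.18 × 18 = 3.2 mm.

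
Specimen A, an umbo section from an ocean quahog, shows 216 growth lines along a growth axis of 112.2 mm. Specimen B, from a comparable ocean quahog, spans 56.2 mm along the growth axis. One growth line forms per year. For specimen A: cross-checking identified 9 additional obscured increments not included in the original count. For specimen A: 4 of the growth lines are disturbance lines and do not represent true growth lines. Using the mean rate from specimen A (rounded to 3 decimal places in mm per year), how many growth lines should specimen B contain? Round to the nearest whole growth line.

111 growth lines

Specimen A: correcting the raw count gives 216 − 4 + 9 = 221 true growth lines.
A: 112.2 mm over 221 years gives 112.2 / 221 ≈ 0.508 mm per year.
Specimen B: 56.2 mm / 0.508 mm per year = 110.63 years ≈ 111 growth lines.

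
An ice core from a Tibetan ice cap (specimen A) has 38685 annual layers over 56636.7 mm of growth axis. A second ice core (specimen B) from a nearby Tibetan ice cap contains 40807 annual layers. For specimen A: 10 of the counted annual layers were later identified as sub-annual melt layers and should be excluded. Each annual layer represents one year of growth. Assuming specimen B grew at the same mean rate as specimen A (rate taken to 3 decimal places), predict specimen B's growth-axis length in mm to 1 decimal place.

Specimen A: after corrections the count is 38685 − 10 = 38675 annual layers.
A: 56636.7 mm over 38675 years gives 56636.7 / 38675 ≈ 1.464 mm/year.
Length of B = 1.464 × 40807 = 59741.4 mm.

59741.4 mm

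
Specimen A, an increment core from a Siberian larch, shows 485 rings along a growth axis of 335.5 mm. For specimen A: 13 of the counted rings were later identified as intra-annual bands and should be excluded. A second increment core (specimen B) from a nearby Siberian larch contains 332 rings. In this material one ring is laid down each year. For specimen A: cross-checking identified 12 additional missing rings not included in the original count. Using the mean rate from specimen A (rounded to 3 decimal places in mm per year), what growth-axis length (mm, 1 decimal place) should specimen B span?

Specimen A: true ring count = 485 − 13 + 12 = 484.
A: Extension rate ≈ 335.5 / 484 = 0.693 mm/yr.
B's length ≈ 0.693 × 332 = 230.1 mm.

230.1 mm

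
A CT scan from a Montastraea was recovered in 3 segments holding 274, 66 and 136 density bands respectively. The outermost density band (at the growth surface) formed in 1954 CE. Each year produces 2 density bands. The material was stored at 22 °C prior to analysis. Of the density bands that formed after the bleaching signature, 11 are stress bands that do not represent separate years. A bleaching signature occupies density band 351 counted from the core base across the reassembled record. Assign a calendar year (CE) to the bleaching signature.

1897 CE

Total density bands = 274 + 66 + 136 = 476.
The bleaching signature sits at density band 351 from the core base, so 476 − 351 = 125 density bands formed after it.
125 − 11 false = 114 true density bands after the bleaching signature.
Dividing by 2 density bands per year: 114 / 2 = 57 years.
Counting back 57 years from 1954 CE places the bleaching signature in 1954 − 57 = 1897 CE.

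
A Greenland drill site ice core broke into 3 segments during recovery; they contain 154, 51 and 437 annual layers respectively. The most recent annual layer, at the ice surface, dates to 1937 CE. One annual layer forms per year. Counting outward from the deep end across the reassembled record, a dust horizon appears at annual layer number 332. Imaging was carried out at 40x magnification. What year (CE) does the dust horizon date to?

1627 CE

Total annual layers = 154 + 51 + 437 = 642.
Between annual layer 332 and the ice surface there are 642 − 332 = 310 annual layers.
1937 − 310 = 1627 CE.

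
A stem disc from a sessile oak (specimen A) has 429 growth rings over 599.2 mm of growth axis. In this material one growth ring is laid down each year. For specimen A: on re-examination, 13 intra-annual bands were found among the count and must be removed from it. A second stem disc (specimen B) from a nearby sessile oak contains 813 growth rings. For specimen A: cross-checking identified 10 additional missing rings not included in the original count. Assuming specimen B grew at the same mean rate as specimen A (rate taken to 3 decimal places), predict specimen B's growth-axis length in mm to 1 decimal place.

Specimen A: correcting the raw count gives 429 − 13 + 10 = 426 true growth rings.
A: Extension rate ≈ 599.2 / 426 = 1.407 mm/year.
Length of B = 1.407 × 813 = 1143.9 mm.

1143.9 mm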